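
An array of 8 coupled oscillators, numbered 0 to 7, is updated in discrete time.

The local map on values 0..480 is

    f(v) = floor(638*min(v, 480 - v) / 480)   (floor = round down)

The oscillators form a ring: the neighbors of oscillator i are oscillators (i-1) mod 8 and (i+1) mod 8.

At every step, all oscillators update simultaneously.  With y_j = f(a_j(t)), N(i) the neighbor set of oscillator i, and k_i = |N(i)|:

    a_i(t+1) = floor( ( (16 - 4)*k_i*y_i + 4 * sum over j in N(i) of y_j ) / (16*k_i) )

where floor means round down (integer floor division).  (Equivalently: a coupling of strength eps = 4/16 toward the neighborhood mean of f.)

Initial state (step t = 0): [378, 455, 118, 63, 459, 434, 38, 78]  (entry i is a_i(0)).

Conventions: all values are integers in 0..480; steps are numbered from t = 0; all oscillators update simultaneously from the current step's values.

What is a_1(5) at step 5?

Simulating step by step:
t=0: [378, 455, 118, 63, 459, 434, 38, 78]
t=1: [118, 61, 131, 85, 38, 55, 58, 100]
t=2: [143, 102, 154, 112, 60, 70, 83, 128]
t=3: [180, 150, 188, 146, 89, 93, 115, 165]
t=4: [231, 210, 235, 191, 128, 126, 156, 213]
t=5: [300, 286, 300, 250, 180, 172, 211, 276]

Answer: a_1(5) = 286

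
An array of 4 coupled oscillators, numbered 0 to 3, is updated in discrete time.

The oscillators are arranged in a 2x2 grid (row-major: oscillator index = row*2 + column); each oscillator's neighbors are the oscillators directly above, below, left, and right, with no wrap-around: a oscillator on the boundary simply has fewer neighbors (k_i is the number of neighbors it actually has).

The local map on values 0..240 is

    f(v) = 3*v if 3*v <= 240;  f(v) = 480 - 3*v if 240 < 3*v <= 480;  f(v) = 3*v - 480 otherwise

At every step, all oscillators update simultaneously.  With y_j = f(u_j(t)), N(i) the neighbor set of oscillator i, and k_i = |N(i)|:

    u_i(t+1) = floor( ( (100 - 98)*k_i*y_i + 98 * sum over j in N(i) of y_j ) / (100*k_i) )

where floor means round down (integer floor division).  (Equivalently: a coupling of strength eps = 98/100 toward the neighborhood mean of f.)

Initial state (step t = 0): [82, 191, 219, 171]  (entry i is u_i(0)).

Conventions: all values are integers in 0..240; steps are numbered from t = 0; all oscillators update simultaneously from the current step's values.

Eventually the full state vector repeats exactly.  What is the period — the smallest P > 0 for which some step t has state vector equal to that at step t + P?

Simulating step by step:
t=0: [82, 191, 219, 171]
t=1: [136, 132, 134, 132]
t=2: [80, 78, 78, 81]
t=3: [234, 238, 238, 234]
t=4: [233, 222, 222, 233]
t=5: [186, 218, 218, 186]
t=6: [172, 79, 79, 172]
t=7: [232, 40, 40, 232]
t=8: [121, 214, 214, 121]
t=9: [161, 117, 117, 161]
t=10: [126, 5, 5, 126]
t=11: [16, 100, 100, 16]
t=12: [177, 50, 50, 177]
t=13: [148, 52, 52, 148]
t=14: [153, 38, 38, 153]
t=15: [112, 22, 22, 112]
t=16: [67, 142, 142, 67]
t=17: [56, 198, 198, 56]
t=18: [115, 166, 166, 115]
t=19: [20, 132, 132, 20]
t=20: [83, 60, 60, 83]
t=21: [181, 229, 229, 181]
t=22: [204, 65, 65, 204]
t=23: [193, 133, 133, 193]
t=24: [81, 98, 98, 81]
t=25: [187, 235, 235, 187]
t=26: [222, 83, 83, 222]
t=27: [230, 186, 186, 230]
t=28: [80, 207, 207, 80]
t=29: [142, 238, 238, 142]
t=30: [230, 57, 57, 230]
t=31: [171, 209, 209, 171]
t=32: [144, 35, 35, 144]
t=33: [103, 49, 49, 103]
t=34: [147, 170, 170, 147]
t=35: [30, 38, 38, 30]
t=36: [113, 90, 90, 113]
t=37: [208, 142, 142, 208]
t=38: [55, 142, 142, 55]
t=39: [56, 162, 162, 56]
t=40: [9, 164, 164, 9]
t=41: [12, 26, 26, 12]
t=42: [77, 36, 36, 77]
t=43: [110, 228, 228, 110]
t=44: [202, 151, 151, 202]
t=45: [28, 124, 124, 28]
t=46: [107, 84, 84, 107]
t=47: [226, 160, 160, 226]
t=48: [3, 194, 194, 3]
t=49: [100, 10, 10, 100]
t=50: [33, 177, 177, 33]
t=51: [51, 98, 98, 51]
t=52: [185, 153, 153, 185]
t=53: [22, 73, 73, 22]
t=54: [215, 69, 69, 215]
t=55: [206, 165, 165, 206]
t=56: [17, 135, 135, 17]
t=57: [74, 51, 51, 74]
t=58: [154, 220, 220, 154]
t=59: [176, 21, 21, 176]
t=60: [62, 48, 48, 62]
t=61: [144, 185, 185, 144]
t=62: [74, 48, 48, 74]
t=63: [145, 220, 220, 145]
t=64: [177, 47, 47, 177]
t=65: [139, 52, 52, 139]
t=66: [154, 64, 64, 154]
t=67: [188, 21, 21, 188]
t=68: [63, 83, 83, 63]
t=69: [230, 189, 189, 230]
t=70: [89, 207, 207, 89]
t=71: [142, 211, 211, 142]
t=72: [151, 55, 55, 151]
t=73: [162, 29, 29, 162]
t=74: [85, 7, 7, 85]
t=75: [25, 220, 220, 25]
t=76: [177, 77, 77, 177]
t=77: [227, 54, 54, 227]
t=78: [162, 200, 200, 162]
t=79: [117, 8, 8, 117]
t=80: [26, 126, 126, 26]
t=81: [101, 78, 78, 101]
t=82: [232, 178, 178, 232]
t=83: [57, 212, 212, 57]
t=84: [156, 170, 170, 156]
t=85: [29, 12, 12, 29]
t=86: [37, 85, 85, 37]
t=87: [222, 113, 113, 222]
t=88: [141, 185, 185, 141]
t=89: [74, 57, 57, 74]
t=90: [172, 220, 220, 172]
t=91: [177, 38, 38, 177]
t=92: [112, 52, 52, 112]
t=93: [155, 144, 144, 155]
t=94: [47, 15, 15, 47]
t=95: [46, 139, 139, 46]
t=96: [64, 136, 136, 64]
t=97: [74, 189, 189, 74]
t=98: [89, 219, 219, 89]
t=99: [177, 212, 212, 177]
t=100: [153, 53, 53, 153]
t=101: [156, 23, 23, 156]
t=102: [67, 13, 13, 67]
t=103: [42, 197, 197, 42]
t=104: [111, 125, 125, 111]
t=105: [105, 146, 146, 105]
t=106: [44, 162, 162, 44]
t=107: [8, 129, 129, 8]
t=108: [91, 25, 25, 91]
t=109: [77, 204, 204, 77]
t=110: [133, 229, 229, 133]
t=111: [204, 83, 83, 204]
t=112: [229, 133, 133, 229]
t=113: [83, 204, 204, 83]
t=114: [133, 229, 229, 133]

Answer: 4
Key observation: The state at step 110, [133, 229, 229, 133], reappears at step 114 — and no state repeats earlier — so the cycle the system enters has period 4.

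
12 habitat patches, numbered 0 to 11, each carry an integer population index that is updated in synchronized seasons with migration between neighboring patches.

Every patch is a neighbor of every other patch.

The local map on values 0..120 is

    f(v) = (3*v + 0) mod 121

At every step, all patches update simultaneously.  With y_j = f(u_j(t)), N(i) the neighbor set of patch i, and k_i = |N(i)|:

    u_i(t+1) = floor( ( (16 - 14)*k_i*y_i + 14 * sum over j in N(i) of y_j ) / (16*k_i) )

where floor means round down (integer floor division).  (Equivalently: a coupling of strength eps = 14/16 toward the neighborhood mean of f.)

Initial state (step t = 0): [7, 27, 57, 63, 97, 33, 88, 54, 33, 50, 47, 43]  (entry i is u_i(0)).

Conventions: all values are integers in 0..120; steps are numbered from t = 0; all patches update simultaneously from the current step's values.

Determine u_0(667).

Simulating step by step:
t=0: [7, 27, 57, 63, 97, 33, 88, 54, 33, 50, 47, 43]
t=1: [47, 50, 48, 49, 48, 51, 47, 48, 51, 48, 47, 47]
t=2: [24, 24, 24, 24, 24, 24, 24, 24, 24, 24, 24, 24]
t=3: [72, 72, 72, 72, 72, 72, 72, 72, 72, 72, 72, 72]
t=4: [95, 95, 95, 95, 95, 95, 95, 95, 95, 95, 95, 95]
t=5: [43, 43, 43, 43, 43, 43, 43, 43, 43, 43, 43, 43]
t=6: [8, 8, 8, 8, 8, 8, 8, 8, 8, 8, 8, 8]
t=7: [24, 24, 24, 24, 24, 24, 24, 24, 24, 24, 24, 24]

Answer: u_0(667) = 24
Key observation: The state at step 2, [24, 24, 24, 24, 24, 24, 24, 24, 24, 24, 24, 24], reappears at step 7: the system is in a cycle of period 5 from step 2 on.  Therefore the state at step 667 equals the state at step 2 + ((667 - 2) mod 5) = 2, which is [24, 24, 24, 24, 24, 24, 24, 24, 24, 24, 24, 24].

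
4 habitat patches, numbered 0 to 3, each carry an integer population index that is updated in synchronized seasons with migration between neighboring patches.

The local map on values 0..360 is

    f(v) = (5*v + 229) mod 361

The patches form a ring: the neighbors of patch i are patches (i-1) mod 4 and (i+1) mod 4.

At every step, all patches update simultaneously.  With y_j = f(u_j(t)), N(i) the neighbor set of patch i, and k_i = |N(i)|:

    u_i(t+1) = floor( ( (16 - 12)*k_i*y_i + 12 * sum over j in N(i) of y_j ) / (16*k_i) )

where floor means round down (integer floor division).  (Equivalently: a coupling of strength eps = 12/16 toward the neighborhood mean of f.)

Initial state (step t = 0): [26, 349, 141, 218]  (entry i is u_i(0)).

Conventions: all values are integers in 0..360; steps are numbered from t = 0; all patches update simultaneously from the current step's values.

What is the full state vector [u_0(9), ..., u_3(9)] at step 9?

Simulating step by step:
t=0: [26, 349, 141, 218]
t=1: [241, 256, 204, 273]
t=2: [168, 210, 122, 231]
t=3: [273, 223, 215, 249]
t=4: [146, 204, 164, 146]
t=5: [210, 253, 232, 270]
t=6: [118, 200, 145, 222]
t=7: [175, 159, 208, 187]
t=8: [148, 153, 190, 97]
t=9: [296, 196, 258, 216]

Answer: [296, 196, 258, 216]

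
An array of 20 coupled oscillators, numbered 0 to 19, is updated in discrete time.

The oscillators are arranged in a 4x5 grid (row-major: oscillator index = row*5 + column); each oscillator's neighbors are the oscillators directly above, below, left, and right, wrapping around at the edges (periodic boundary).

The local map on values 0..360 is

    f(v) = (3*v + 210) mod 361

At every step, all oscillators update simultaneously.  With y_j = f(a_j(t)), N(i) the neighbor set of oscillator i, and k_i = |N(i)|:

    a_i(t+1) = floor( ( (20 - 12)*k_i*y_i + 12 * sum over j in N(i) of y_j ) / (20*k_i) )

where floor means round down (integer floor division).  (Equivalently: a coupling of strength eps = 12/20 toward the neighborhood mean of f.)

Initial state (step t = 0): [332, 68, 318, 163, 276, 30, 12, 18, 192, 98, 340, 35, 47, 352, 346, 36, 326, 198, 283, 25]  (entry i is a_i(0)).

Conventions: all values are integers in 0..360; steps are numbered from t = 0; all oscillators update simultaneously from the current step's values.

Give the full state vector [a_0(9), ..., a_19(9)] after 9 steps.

Simulating step by step:
t=0: [332, 68, 318, 163, 276, 30, 12, 18, 192, 98, 340, 35, 47, 352, 346, 36, 326, 198, 283, 25]
t=1: [197, 104, 142, 254, 259, 218, 238, 216, 164, 183, 223, 253, 267, 210, 179, 226, 157, 163, 268, 284]
t=2: [141, 195, 242, 275, 211, 128, 183, 220, 217, 130, 149, 244, 241, 189, 107, 200, 264, 311, 273, 248]
t=3: [186, 149, 174, 242, 206, 219, 115, 149, 168, 195, 225, 211, 156, 146, 191, 197, 178, 175, 221, 195]
t=4: [112, 159, 126, 178, 103, 129, 206, 249, 271, 128, 126, 152, 234, 247, 113, 77, 85, 80, 148, 88]
t=5: [194, 223, 191, 155, 146, 207, 207, 217, 228, 225, 212, 216, 204, 237, 195, 126, 161, 157, 185, 153]
t=6: [145, 148, 163, 210, 243, 113, 124, 121, 191, 161, 131, 154, 159, 137, 148, 215, 258, 208, 188, 217]
t=7: [238, 282, 245, 147, 217, 237, 239, 226, 162, 246, 235, 282, 264, 213, 263, 192, 232, 191, 115, 159]
t=8: [191, 255, 216, 249, 212, 203, 236, 222, 255, 232, 208, 262, 215, 213, 241, 161, 192, 156, 198, 231]
t=9: [145, 169, 198, 183, 148, 121, 195, 169, 206, 176, 181, 185, 184, 152, 175, 195, 202, 189, 161, 184]

Answer: [145, 169, 198, 183, 148, 121, 195, 169, 206, 176, 181, 185, 184, 152, 175, 195, 202, 189, 161, 184]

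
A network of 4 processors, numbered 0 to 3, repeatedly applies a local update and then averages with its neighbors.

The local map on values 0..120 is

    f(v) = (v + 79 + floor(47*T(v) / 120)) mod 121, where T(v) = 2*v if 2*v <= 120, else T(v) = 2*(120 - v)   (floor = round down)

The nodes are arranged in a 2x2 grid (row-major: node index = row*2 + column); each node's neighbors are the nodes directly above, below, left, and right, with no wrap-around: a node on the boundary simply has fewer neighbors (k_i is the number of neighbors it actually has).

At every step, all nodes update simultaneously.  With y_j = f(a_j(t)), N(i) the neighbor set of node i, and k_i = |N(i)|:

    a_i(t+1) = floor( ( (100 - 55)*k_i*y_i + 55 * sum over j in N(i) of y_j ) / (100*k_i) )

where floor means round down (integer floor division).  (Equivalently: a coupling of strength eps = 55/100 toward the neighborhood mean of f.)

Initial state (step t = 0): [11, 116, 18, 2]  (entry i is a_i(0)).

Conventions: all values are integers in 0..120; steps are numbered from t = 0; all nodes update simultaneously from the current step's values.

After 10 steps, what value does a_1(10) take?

Simulating step by step:
t=0: [11, 116, 18, 2]
t=1: [95, 84, 99, 88]
t=2: [71, 70, 72, 71]
t=3: [67, 67, 67, 67]
t=4: [66, 66, 66, 66]
t=5: [66, 66, 66, 66]
t=6: [66, 66, 66, 66]
t=7: [66, 66, 66, 66]
t=8: [66, 66, 66, 66]
t=9: [66, 66, 66, 66]
t=10: [66, 66, 66, 66]

Answer: a_1(10) = 66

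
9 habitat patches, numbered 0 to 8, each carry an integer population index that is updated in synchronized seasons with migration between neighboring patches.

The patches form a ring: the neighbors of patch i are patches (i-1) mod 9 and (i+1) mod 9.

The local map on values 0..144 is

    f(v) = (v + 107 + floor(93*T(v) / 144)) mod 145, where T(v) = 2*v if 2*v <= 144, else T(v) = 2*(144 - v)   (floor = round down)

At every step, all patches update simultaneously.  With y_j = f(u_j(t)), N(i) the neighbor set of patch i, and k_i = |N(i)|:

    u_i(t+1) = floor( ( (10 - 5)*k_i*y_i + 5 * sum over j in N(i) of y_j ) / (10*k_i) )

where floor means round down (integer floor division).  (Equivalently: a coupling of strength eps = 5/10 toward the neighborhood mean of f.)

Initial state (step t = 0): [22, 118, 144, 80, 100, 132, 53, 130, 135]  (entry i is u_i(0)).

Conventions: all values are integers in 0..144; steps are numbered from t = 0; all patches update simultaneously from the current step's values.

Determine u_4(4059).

Simulating step by step:
t=0: [22, 118, 144, 80, 100, 132, 53, 130, 135]
t=1: [61, 86, 112, 118, 117, 104, 96, 102, 84]
t=2: [111, 115, 116, 113, 114, 116, 118, 119, 116]
t=3: [114, 114, 114, 114, 114, 113, 113, 113, 114]
t=4: [114, 114, 114, 114, 114, 114, 115, 114, 114]
t=5: [114, 114, 114, 114, 114, 114, 114, 114, 114]
t=6: [114, 114, 114, 114, 114, 114, 114, 114, 114]

Answer: u_4(4059) = 114
Key observation: The state at step 5, [114, 114, 114, 114, 114, 114, 114, 114, 114], reappears at step 6: the system is in a cycle of period 1 from step 5 on.  Therefore the state at step 4059 equals the state at step 5 + ((4059 - 5) mod 1) = 5, which is [114, 114, 114, 114, 114, 114, 114, 114, 114].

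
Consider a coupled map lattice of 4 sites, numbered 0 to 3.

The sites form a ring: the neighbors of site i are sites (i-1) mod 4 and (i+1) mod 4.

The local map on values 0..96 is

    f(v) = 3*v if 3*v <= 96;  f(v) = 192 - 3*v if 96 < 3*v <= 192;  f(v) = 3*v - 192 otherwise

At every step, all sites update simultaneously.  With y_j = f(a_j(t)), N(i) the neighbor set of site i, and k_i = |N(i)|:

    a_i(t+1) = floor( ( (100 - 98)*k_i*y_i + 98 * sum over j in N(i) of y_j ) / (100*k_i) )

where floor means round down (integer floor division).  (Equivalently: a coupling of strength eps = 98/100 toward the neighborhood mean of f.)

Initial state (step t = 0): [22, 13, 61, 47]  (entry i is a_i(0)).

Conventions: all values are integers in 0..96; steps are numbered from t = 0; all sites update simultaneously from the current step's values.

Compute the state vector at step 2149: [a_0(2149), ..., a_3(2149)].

Answer: [30, 65, 30, 65]
Key observation: The state at step 13, [30, 65, 30, 65], reappears at step 21: the system is in a cycle of period 8 from step 13 on.  Therefore the state at step 2149 equals the state at step 13 + ((2149 - 13) mod 8) = 13, which is [30, 65, 30, 65].

Derivation:
t=0: [22, 13, 61, 47]
t=1: [45, 37, 44, 37]
t=2: [80, 58, 80, 58]
t=3: [18, 47, 18, 47]
t=4: [51, 53, 51, 53]
t=5: [33, 38, 33, 38]
t=6: [78, 92, 78, 92]
t=7: [83, 42, 83, 42]
t=8: [65, 57, 65, 57]
t=9: [20, 3, 20, 3]
t=10: [10, 58, 10, 58]
t=11: [18, 29, 18, 29]
t=12: [86, 54, 86, 54]
t=13: [30, 65, 30, 65]
t=14: [4, 88, 4, 88]
t=15: [70, 13, 70, 13]
t=16: [38, 18, 38, 18]
t=17: [54, 77, 54, 77]
t=18: [38, 30, 38, 30]
t=19: [89, 78, 89, 78]
t=20: [42, 74, 42, 74]
t=21: [30, 65, 30, 65]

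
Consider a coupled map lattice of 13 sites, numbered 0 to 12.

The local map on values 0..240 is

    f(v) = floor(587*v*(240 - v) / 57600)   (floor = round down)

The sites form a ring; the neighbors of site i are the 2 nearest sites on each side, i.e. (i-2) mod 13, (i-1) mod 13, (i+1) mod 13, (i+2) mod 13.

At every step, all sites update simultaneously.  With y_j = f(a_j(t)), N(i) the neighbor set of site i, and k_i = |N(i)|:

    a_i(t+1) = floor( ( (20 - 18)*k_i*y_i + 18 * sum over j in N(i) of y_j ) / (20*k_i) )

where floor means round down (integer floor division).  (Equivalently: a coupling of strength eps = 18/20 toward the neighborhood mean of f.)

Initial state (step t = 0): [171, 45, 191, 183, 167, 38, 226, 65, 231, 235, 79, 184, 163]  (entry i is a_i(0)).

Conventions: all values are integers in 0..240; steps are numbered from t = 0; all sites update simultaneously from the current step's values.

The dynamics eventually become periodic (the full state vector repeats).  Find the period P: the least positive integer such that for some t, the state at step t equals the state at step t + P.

Answer: 2
Key observation: The state at step 5, [142, 142, 142, 142, 142, 142, 142, 142, 142, 142, 142, 142, 142], reappears at step 7 — and no state repeats earlier — so the cycle the system enters has period 2.

Derivation:
t=0: [171, 45, 191, 183, 167, 38, 226, 65, 231, 235, 79, 184, 163]
t=1: [105, 109, 108, 97, 82, 92, 79, 43, 66, 84, 72, 97, 112]
t=2: [144, 144, 140, 140, 137, 123, 119, 124, 117, 118, 133, 136, 139]
t=3: [142, 141, 141, 142, 143, 144, 145, 146, 145, 145, 144, 143, 142]
t=4: [141, 141, 141, 141, 140, 140, 140, 139, 139, 140, 140, 140, 141]
t=5: [142, 142, 142, 142, 142, 142, 142, 142, 142, 142, 142, 142, 142]
t=6: [141, 141, 141, 141, 141, 141, 141, 141, 141, 141, 141, 141, 141]
t=7: [142, 142, 142, 142, 142, 142, 142, 142, 142, 142, 142, 142, 142]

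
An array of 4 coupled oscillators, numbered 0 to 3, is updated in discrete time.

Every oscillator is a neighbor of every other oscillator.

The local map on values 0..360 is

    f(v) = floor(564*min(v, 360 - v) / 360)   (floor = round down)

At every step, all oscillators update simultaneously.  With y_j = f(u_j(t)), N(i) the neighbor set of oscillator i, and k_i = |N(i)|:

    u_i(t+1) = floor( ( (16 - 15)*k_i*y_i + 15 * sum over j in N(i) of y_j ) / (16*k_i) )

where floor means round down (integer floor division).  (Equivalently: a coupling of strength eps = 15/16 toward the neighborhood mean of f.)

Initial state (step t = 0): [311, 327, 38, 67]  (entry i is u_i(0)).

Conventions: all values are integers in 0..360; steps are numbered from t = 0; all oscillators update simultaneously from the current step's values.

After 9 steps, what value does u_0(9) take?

Answer: u_0(9) = 245

Derivation:
t=0: [311, 327, 38, 67]
t=1: [71, 77, 75, 64]
t=2: [112, 110, 110, 115]
t=3: [174, 175, 175, 173]
t=4: [272, 272, 272, 273]
t=5: [136, 136, 136, 136]
t=6: [213, 213, 213, 213]
t=7: [230, 230, 230, 230]
t=8: [203, 203, 203, 203]
t=9: [245, 245, 245, 245]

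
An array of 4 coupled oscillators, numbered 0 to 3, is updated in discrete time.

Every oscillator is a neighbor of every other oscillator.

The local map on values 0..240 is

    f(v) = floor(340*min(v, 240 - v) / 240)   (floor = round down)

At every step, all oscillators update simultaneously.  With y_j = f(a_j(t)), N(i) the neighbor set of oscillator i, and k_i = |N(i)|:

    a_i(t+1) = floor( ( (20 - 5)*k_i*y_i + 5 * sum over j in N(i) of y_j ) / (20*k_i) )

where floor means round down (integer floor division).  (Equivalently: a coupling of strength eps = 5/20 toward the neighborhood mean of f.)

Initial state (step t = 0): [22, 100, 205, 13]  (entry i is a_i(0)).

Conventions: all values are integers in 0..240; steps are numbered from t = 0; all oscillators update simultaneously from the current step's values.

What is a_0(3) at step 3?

Simulating step by step:
t=0: [22, 100, 205, 13]
t=1: [40, 113, 52, 31]
t=2: [65, 134, 76, 56]
t=3: [97, 135, 107, 88]

Answer: a_0(3) = 97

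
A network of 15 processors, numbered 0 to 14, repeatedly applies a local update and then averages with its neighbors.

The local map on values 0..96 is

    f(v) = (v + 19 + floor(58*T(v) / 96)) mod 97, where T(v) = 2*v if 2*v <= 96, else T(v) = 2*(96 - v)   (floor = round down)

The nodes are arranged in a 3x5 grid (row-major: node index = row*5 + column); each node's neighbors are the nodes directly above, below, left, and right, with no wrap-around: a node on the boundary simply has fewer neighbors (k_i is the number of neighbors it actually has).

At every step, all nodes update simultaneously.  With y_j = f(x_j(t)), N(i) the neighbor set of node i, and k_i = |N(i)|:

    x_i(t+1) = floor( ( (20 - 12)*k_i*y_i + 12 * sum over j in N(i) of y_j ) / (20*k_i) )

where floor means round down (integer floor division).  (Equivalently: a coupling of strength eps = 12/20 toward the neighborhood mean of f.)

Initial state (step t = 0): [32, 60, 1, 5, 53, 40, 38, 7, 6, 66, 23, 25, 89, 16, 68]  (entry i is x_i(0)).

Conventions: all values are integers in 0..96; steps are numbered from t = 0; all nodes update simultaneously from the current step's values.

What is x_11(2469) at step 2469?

Answer: x_11(2469) = 63
Key observation: The state at step 11, [65, 61, 33, 24, 23, 72, 60, 32, 23, 23, 51, 38, 18, 22, 22], reappears at step 19: the system is in a cycle of period 8 from step 11 on.  Therefore the state at step 2469 equals the state at step 11 + ((2469 - 11) mod 8) = 13, which is [51, 38, 18, 22, 22, 72, 60, 32, 23, 23, 67, 63, 34, 24, 23].

Derivation:
t=0: [32, 60, 1, 5, 53, 40, 38, 7, 6, 66, 23, 25, 89, 16, 68]
t=1: [46, 33, 26, 27, 26, 36, 23, 25, 34, 25, 52, 48, 40, 36, 32]
t=2: [36, 70, 79, 80, 76, 24, 56, 66, 71, 81, 19, 32, 24, 39, 58]
t=3: [28, 18, 22, 21, 21, 46, 41, 30, 20, 22, 72, 67, 53, 27, 18]
t=4: [56, 55, 68, 65, 65, 32, 33, 59, 69, 64, 23, 21, 47, 60, 66]
t=5: [44, 38, 24, 23, 24, 72, 67, 34, 23, 23, 73, 63, 33, 24, 24]
t=6: [16, 25, 62, 70, 70, 22, 31, 76, 73, 70, 22, 37, 74, 75, 71]
t=7: [63, 62, 33, 23, 23, 68, 59, 32, 22, 22, 47, 36, 18, 22, 22]
t=8: [24, 38, 73, 73, 68, 24, 30, 71, 70, 67, 17, 22, 54, 65, 67]
t=9: [51, 37, 18, 22, 23, 71, 59, 32, 23, 23, 64, 60, 33, 24, 24]
t=10: [18, 23, 55, 66, 68, 24, 31, 72, 72, 69, 24, 38, 73, 75, 71]
t=11: [65, 61, 33, 24, 23, 72, 60, 32, 23, 23, 51, 38, 18, 22, 22]
t=12: [24, 38, 73, 74, 69, 24, 31, 72, 72, 68, 19, 24, 55, 65, 67]
t=13: [51, 38, 18, 22, 22, 72, 60, 32, 23, 23, 67, 63, 34, 24, 23]
t=14: [19, 24, 55, 65, 67, 24, 31, 72, 72, 68, 23, 38, 74, 75, 69]
t=15: [67, 63, 34, 24, 23, 72, 60, 32, 23, 23, 50, 37, 18, 22, 22]
t=16: [23, 38, 74, 75, 69, 24, 30, 72, 72, 68, 18, 23, 55, 65, 67]
t=17: [50, 37, 18, 22, 22, 71, 59, 32, 23, 23, 65, 61, 33, 24, 23]
t=18: [18, 23, 55, 65, 67, 24, 31, 72, 72, 68, 24, 38, 73, 74, 69]
t=19: [65, 61, 33, 24, 23, 72, 60, 32, 23, 23, 51, 38, 18, 22, 22]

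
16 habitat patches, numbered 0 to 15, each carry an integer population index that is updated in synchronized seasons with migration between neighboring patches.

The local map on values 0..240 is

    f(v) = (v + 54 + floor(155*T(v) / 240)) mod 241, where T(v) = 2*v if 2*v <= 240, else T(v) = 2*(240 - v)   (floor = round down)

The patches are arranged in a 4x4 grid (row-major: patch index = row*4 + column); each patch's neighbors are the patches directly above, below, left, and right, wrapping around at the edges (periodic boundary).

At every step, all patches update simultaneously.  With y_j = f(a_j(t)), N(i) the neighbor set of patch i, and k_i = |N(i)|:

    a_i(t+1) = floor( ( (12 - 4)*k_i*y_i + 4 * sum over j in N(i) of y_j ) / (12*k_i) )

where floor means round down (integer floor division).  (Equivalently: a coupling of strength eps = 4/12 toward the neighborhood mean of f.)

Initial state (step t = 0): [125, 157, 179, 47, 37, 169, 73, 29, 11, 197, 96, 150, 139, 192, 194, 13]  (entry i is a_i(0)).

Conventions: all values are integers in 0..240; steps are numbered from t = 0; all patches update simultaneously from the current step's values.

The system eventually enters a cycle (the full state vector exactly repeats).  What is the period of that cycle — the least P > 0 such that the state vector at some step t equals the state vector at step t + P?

Answer: 2
Key observation: The state at step 20, [64, 64, 64, 64, 64, 64, 64, 64, 64, 64, 64, 64, 64, 64, 64, 64], reappears at step 22 — and no state repeats earlier — so the cycle the system enters has period 2.

Derivation:
t=0: [125, 157, 179, 47, 37, 169, 73, 29, 11, 197, 96, 150, 139, 192, 194, 13]
t=1: [95, 76, 90, 137, 121, 90, 172, 129, 83, 64, 57, 78, 80, 68, 65, 87]
t=2: [72, 175, 61, 67, 69, 61, 73, 96, 65, 167, 181, 178, 179, 211, 170, 70]
t=3: [192, 102, 176, 192, 195, 176, 188, 81, 170, 93, 83, 90, 104, 64, 93, 177]
t=4: [63, 64, 64, 82, 81, 64, 77, 177, 62, 46, 13, 44, 68, 145, 46, 60]
t=5: [186, 189, 182, 55, 214, 202, 199, 99, 194, 152, 113, 147, 194, 113, 152, 170]
t=6: [76, 67, 78, 140, 59, 65, 62, 58, 67, 74, 72, 74, 67, 71, 75, 82]
t=7: [209, 211, 213, 108, 194, 202, 200, 181, 208, 219, 218, 199, 192, 215, 205, 61]
t=8: [62, 61, 60, 72, 65, 63, 63, 67, 62, 59, 60, 74, 76, 60, 73, 149]
t=9: [200, 193, 196, 202, 201, 197, 197, 208, 200, 190, 196, 204, 207, 196, 201, 126]
t=10: [64, 65, 64, 65, 63, 65, 64, 62, 64, 66, 64, 65, 64, 64, 66, 78]
t=11: [200, 201, 200, 203, 198, 201, 199, 197, 200, 203, 201, 203, 202, 201, 206, 222]
t=12: [64, 64, 63, 62, 64, 64, 64, 64, 63, 63, 63, 62, 63, 63, 62, 59]
t=13: [199, 199, 198, 196, 199, 199, 199, 199, 198, 198, 197, 196, 197, 198, 195, 191]
t=14: [64, 64, 64, 65, 64, 64, 64, 64, 64, 64, 65, 65, 65, 65, 65, 66]
t=15: [200, 200, 200, 201, 200, 200, 200, 200, 200, 200, 201, 201, 201, 201, 202, 204]
t=16: [64, 64, 64, 63, 64, 64, 64, 64, 64, 64, 64, 63, 63, 64, 63, 63]
t=17: [199, 200, 199, 198, 200, 200, 200, 199, 199, 200, 199, 198, 198, 199, 198, 198]
t=18: [64, 64, 64, 64, 64, 64, 64, 64, 64, 64, 64, 64, 64, 64, 64, 65]
t=19: [200, 200, 200, 200, 200, 200, 200, 200, 200, 200, 200, 200, 200, 200, 200, 201]
t=20: [64, 64, 64, 64, 64, 64, 64, 64, 64, 64, 64, 64, 64, 64, 64, 64]
t=21: [200, 200, 200, 200, 200, 200, 200, 200, 200, 200, 200, 200, 200, 200, 200, 200]
t=22: [64, 64, 64, 64, 64, 64, 64, 64, 64, 64, 64, 64, 64, 64, 64, 64]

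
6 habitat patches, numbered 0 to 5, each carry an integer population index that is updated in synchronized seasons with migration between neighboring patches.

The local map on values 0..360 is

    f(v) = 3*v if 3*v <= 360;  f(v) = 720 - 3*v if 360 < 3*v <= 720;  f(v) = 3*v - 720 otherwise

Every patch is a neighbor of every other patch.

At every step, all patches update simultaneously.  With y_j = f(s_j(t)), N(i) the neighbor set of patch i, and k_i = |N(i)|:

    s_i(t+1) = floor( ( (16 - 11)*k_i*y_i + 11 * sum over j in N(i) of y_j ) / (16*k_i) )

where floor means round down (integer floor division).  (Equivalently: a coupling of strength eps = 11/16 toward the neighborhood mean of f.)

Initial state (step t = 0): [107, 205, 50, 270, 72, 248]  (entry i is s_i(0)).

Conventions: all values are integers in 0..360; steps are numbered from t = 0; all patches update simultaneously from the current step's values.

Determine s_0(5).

Answer: s_0(5) = 41

Derivation:
t=0: [107, 205, 50, 270, 72, 248]
t=1: [180, 142, 150, 140, 162, 128]
t=2: [253, 273, 269, 274, 262, 280]
t=3: [77, 87, 85, 88, 82, 91]
t=4: [250, 256, 255, 256, 253, 258]
t=5: [41, 44, 44, 44, 43, 45]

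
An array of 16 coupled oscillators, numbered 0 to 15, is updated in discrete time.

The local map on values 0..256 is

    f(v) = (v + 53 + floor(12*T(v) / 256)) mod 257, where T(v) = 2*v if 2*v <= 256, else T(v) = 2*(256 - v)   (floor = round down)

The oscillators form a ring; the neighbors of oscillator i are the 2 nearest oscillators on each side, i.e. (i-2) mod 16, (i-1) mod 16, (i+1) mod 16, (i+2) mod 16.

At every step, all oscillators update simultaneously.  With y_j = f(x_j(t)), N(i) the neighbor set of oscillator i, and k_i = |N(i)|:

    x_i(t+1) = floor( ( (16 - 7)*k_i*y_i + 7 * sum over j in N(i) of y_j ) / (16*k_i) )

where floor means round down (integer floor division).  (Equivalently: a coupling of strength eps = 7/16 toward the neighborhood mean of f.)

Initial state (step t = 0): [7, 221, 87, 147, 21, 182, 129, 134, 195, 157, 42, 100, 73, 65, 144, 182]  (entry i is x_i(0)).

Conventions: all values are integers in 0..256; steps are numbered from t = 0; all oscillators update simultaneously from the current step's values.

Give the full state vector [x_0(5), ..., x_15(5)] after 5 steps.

Simulating step by step:
t=0: [7, 221, 87, 147, 21, 182, 129, 134, 195, 157, 42, 100, 73, 65, 144, 182]
t=1: [101, 83, 123, 171, 128, 209, 192, 210, 219, 200, 138, 153, 138, 150, 177, 180]
t=2: [179, 170, 185, 188, 182, 79, 166, 36, 60, 49, 161, 188, 208, 217, 222, 217]
t=3: [190, 211, 242, 232, 229, 166, 192, 116, 137, 133, 177, 177, 59, 40, 42, 64]
t=4: [169, 54, 56, 50, 75, 180, 210, 196, 207, 204, 215, 204, 138, 116, 119, 118]
t=5: [194, 132, 128, 125, 127, 190, 75, 171, 34, 32, 31, 45, 155, 163, 189, 179]

Answer: [194, 132, 128, 125, 127, 190, 75, 171, 34, 32, 31, 45, 155, 163, 189, 179]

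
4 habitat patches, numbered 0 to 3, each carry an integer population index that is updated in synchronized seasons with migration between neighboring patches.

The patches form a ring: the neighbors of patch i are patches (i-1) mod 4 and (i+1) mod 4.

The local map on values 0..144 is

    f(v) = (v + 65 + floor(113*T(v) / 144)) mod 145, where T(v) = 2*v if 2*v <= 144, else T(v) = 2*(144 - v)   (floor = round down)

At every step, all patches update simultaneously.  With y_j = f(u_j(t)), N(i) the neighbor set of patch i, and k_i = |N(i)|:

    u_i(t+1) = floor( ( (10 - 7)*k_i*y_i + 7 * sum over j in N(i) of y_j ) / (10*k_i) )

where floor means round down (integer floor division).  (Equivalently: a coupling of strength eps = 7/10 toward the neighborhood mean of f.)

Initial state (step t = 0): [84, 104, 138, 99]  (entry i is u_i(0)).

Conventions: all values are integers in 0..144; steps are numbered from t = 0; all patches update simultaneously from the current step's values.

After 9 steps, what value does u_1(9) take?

Simulating step by step:
t=0: [84, 104, 138, 99]
t=1: [90, 83, 81, 84]
t=2: [96, 96, 98, 96]
t=3: [91, 90, 90, 90]
t=4: [94, 94, 94, 94]
t=5: [92, 92, 92, 92]
t=6: [93, 93, 93, 93]
t=7: [93, 93, 93, 93]
t=8: [93, 93, 93, 93]
t=9: [93, 93, 93, 93]

Answer: u_1(9) = 93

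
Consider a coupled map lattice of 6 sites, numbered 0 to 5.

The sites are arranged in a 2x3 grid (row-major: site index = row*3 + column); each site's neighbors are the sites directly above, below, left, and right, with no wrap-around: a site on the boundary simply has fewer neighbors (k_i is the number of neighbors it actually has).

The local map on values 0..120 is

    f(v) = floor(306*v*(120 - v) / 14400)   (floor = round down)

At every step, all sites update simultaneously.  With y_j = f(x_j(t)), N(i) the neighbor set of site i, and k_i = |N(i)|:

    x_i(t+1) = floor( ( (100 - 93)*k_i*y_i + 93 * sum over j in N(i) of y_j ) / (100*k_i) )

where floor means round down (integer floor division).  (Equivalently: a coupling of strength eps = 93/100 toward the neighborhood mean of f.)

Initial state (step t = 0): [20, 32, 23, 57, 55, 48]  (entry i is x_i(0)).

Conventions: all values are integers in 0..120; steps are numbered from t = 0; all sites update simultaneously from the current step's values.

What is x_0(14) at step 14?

Answer: x_0(14) = 73

Derivation:
t=0: [20, 32, 23, 57, 55, 48]
t=1: [65, 54, 64, 59, 69, 61]
t=2: [75, 75, 75, 74, 75, 75]
t=3: [71, 71, 71, 71, 71, 71]
t=4: [73, 73, 73, 73, 73, 73]
t=5: [72, 72, 72, 72, 72, 72]
t=6: [73, 73, 73, 73, 73, 73]
t=7: [72, 72, 72, 72, 72, 72]
t=8: [73, 73, 73, 73, 73, 73]
t=9: [72, 72, 72, 72, 72, 72]
t=10: [73, 73, 73, 73, 73, 73]
t=11: [72, 72, 72, 72, 72, 72]
t=12: [73, 73, 73, 73, 73, 73]
t=13: [72, 72, 72, 72, 72, 72]
t=14: [73, 73, 73, 73, 73, 73]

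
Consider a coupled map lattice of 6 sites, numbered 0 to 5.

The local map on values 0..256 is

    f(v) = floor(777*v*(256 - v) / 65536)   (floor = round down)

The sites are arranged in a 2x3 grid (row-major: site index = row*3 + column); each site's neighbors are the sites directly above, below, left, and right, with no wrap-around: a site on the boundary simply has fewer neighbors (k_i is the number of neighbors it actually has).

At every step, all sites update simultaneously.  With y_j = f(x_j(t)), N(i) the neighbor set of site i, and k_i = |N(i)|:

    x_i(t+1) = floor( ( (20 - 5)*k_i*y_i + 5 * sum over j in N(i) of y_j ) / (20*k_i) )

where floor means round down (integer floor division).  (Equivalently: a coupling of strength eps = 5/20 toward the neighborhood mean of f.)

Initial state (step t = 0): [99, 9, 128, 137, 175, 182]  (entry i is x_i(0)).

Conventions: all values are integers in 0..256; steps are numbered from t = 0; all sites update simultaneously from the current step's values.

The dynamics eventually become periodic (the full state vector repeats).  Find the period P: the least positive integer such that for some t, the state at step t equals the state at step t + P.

Simulating step by step:
t=0: [99, 9, 128, 137, 175, 182]
t=1: [165, 65, 168, 188, 157, 164]
t=2: [170, 155, 171, 158, 177, 178]
t=3: [175, 181, 172, 179, 168, 165]
t=4: [166, 162, 170, 165, 173, 176]
t=5: [177, 178, 173, 176, 171, 167]
t=6: [165, 165, 170, 166, 171, 174]
t=7: [177, 177, 173, 176, 172, 169]
t=8: [165, 165, 169, 166, 170, 173]
t=9: [177, 177, 174, 176, 173, 170]
t=10: [165, 165, 169, 166, 169, 172]
t=11: [177, 177, 174, 176, 174, 171]
t=12: [165, 165, 168, 166, 168, 171]
t=13: [177, 177, 175, 176, 175, 172]
t=14: [165, 165, 168, 166, 167, 170]
t=15: [177, 177, 175, 177, 176, 173]
t=16: [165, 165, 167, 165, 166, 169]
t=17: [178, 177, 176, 177, 176, 174]
t=18: [164, 165, 166, 165, 166, 168]
t=19: [178, 177, 176, 177, 177, 175]
t=20: [164, 165, 166, 164, 165, 167]
t=21: [178, 177, 177, 178, 177, 176]
t=22: [164, 164, 165, 164, 165, 165]
t=23: [178, 178, 178, 178, 178, 178]
t=24: [164, 164, 164, 164, 164, 164]
t=25: [178, 178, 178, 178, 178, 178]

Answer: 2
Key observation: The state at step 23, [178, 178, 178, 178, 178, 178], reappears at step 25 — and no state repeats earlier — so the cycle the system enters has period 2.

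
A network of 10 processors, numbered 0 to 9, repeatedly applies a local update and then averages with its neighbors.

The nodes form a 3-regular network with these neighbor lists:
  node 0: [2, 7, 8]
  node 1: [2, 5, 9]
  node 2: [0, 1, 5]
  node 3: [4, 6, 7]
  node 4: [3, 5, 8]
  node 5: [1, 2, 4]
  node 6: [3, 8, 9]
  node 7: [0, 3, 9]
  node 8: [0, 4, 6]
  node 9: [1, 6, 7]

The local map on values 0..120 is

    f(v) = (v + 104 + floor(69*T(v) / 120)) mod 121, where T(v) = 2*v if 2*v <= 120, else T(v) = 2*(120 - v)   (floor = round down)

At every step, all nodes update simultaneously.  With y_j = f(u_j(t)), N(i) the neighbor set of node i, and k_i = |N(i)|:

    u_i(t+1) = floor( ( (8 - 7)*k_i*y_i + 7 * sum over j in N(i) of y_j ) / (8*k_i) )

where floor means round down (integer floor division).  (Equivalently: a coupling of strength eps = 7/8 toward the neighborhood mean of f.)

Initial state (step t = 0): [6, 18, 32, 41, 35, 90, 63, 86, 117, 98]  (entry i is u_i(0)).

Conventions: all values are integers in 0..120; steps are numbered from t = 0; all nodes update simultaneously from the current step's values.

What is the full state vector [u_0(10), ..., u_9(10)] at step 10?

Simulating step by step:
t=0: [6, 18, 32, 41, 35, 90, 63, 86, 117, 98]
t=1: [90, 79, 77, 89, 89, 51, 95, 98, 96, 83]
t=2: [107, 103, 103, 106, 102, 106, 106, 107, 106, 107]
t=3: [104, 104, 104, 104, 105, 105, 104, 104, 104, 104]
t=4: [105, 105, 105, 105, 105, 105, 105, 105, 105, 105]
t=5: [105, 105, 105, 105, 105, 105, 105, 105, 105, 105]
t=6: [105, 105, 105, 105, 105, 105, 105, 105, 105, 105]
t=7: [105, 105, 105, 105, 105, 105, 105, 105, 105, 105]
t=8: [105, 105, 105, 105, 105, 105, 105, 105, 105, 105]
t=9: [105, 105, 105, 105, 105, 105, 105, 105, 105, 105]
t=10: [105, 105, 105, 105, 105, 105, 105, 105, 105, 105]

Answer: [105, 105, 105, 105, 105, 105, 105, 105, 105, 105]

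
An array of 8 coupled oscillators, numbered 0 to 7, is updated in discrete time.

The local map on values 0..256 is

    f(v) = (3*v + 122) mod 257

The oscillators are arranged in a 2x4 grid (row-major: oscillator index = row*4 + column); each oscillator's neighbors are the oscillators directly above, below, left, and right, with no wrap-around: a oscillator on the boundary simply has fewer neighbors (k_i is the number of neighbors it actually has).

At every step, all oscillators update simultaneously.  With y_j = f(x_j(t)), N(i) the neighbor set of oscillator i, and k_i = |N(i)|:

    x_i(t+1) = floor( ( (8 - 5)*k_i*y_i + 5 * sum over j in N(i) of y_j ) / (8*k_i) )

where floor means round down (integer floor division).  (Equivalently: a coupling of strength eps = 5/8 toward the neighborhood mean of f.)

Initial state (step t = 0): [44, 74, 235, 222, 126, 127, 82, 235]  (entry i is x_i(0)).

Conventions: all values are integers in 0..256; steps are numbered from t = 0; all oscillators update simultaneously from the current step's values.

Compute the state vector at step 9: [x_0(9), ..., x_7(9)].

Simulating step by step:
t=0: [44, 74, 235, 222, 126, 127, 82, 235]
t=1: [198, 148, 65, 41, 247, 184, 116, 61]
t=2: [120, 107, 128, 125, 147, 134, 135, 161]
t=3: [157, 170, 184, 196, 91, 55, 77, 113]
t=4: [109, 100, 145, 187, 85, 84, 118, 167]
t=5: [161, 135, 131, 110, 141, 148, 138, 162]
t=6: [47, 34, 48, 102, 56, 33, 38, 103]
t=7: [82, 133, 134, 121, 83, 185, 172, 192]
t=8: [79, 61, 78, 146, 128, 112, 120, 179]
t=9: [131, 101, 103, 93, 188, 184, 177, 139]

Answer: [131, 101, 103, 93, 188, 184, 177, 139]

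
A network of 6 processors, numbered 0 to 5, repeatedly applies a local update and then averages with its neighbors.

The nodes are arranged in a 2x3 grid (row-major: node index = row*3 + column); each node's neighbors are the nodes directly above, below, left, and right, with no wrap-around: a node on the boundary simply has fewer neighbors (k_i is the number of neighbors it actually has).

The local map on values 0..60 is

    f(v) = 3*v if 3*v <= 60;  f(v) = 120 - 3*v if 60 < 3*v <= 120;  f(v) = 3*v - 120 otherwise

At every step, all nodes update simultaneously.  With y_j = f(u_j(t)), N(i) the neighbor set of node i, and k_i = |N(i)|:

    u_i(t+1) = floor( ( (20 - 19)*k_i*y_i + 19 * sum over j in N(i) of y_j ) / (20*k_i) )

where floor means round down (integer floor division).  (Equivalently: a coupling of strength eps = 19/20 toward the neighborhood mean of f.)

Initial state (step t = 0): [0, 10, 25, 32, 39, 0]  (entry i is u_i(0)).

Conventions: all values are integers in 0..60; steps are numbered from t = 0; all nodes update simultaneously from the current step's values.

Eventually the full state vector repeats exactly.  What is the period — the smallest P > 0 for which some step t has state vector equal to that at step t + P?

Simulating step by step:
t=0: [0, 10, 25, 32, 39, 0]
t=1: [25, 16, 16, 2, 17, 22]
t=2: [27, 48, 50, 45, 36, 49]
t=3: [20, 26, 25, 24, 21, 21]
t=4: [45, 53, 49, 57, 49, 51]
t=5: [43, 23, 35, 22, 40, 27]
t=6: [50, 10, 43, 6, 45, 9]
t=7: [24, 18, 27, 22, 24, 12]
t=8: [53, 45, 44, 48, 48, 43]
t=9: [20, 24, 12, 31, 16, 17]
t=10: [38, 48, 48, 52, 42, 42]
t=11: [28, 12, 15, 7, 21, 14]
t=12: [28, 45, 39, 45, 34, 50]
t=13: [16, 18, 21, 26, 19, 11]
t=14: [48, 54, 44, 51, 43, 55]
t=15: [36, 16, 41, 17, 38, 12]
t=16: [47, 9, 40, 11, 43, 6]
t=17: [29, 10, 21, 15, 25, 5]
t=18: [37, 44, 24, 39, 30, 49]
t=19: [7, 28, 20, 18, 14, 38]
t=20: [43, 40, 22, 32, 32, 48]
t=21: [11, 27, 14, 16, 16, 38]
t=22: [42, 40, 23, 40, 31, 43]
t=23: [0, 26, 6, 15, 4, 37]
t=24: [41, 11, 25, 7, 31, 14]
t=25: [25, 25, 37, 15, 31, 36]
t=26: [45, 27, 27, 36, 33, 17]
t=27: [24, 25, 44, 17, 33, 31]
t=28: [48, 27, 34, 35, 40, 17]
t=29: [26, 15, 43, 12, 33, 11]
t=30: [40, 25, 37, 31, 37, 15]
t=31: [34, 7, 43, 5, 37, 10]
t=32: [18, 12, 24, 13, 21, 10]
t=33: [38, 52, 33, 54, 36, 51]
t=34: [37, 14, 33, 10, 35, 17]
t=35: [34, 16, 45, 12, 39, 19]
t=36: [40, 13, 50, 11, 44, 11]
t=37: [34, 15, 35, 7, 33, 21]
t=38: [32, 19, 49, 19, 40, 19]
t=39: [55, 19, 55, 14, 54, 15]
t=40: [49, 44, 50, 43, 47, 43]
t=41: [11, 25, 11, 23, 10, 24]
t=42: [47, 32, 45, 32, 47, 32]
t=43: [23, 19, 23, 21, 23, 18]
t=44: [56, 51, 55, 51, 55, 51]
t=45: [33, 45, 33, 45, 33, 44]
t=46: [15, 20, 13, 20, 14, 20]
t=47: [59, 42, 58, 44, 59, 41]
t=48: [11, 53, 6, 54, 9, 52]
t=49: [40, 26, 36, 30, 38, 23]
t=50: [34, 7, 44, 4, 39, 11]
t=51: [16, 11, 26, 10, 21, 8]
t=52: [32, 48, 29, 51, 30, 48]
t=53: [28, 28, 24, 27, 27, 31]
t=54: [37, 40, 32, 37, 34, 42]
t=55: [4, 16, 4, 13, 5, 20]
t=56: [41, 14, 51, 14, 47, 15]
t=57: [40, 20, 42, 13, 41, 27]
t=58: [47, 5, 47, 3, 43, 6]
t=59: [12, 16, 16, 14, 13, 15]
t=60: [44, 41, 46, 37, 44, 43]
t=61: [6, 13, 6, 11, 7, 14]
t=62: [35, 20, 39, 20, 37, 20]
t=63: [57, 11, 57, 14, 57, 8]
t=64: [38, 50, 29, 50, 33, 49]
t=65: [28, 20, 28, 14, 28, 27]
t=66: [50, 37, 48, 36, 46, 36]
t=67: [11, 23, 11, 23, 11, 20]
t=68: [50, 33, 54, 33, 52, 34]
t=69: [21, 35, 20, 32, 20, 37]
t=70: [21, 56, 14, 56, 18, 57]
t=71: [48, 50, 49, 55, 49, 48]
t=72: [36, 26, 27, 26, 32, 26]
t=73: [40, 25, 41, 19, 41, 32]
t=74: [48, 4, 32, 4, 40, 4]
t=75: [12, 15, 12, 12, 11, 12]
t=76: [40, 35, 40, 34, 38, 34]
t=77: [15, 2, 15, 3, 16, 3]
t=78: [9, 44, 9, 44, 10, 44]
t=79: [12, 27, 12, 27, 12, 27]
t=80: [38, 36, 38, 36, 38, 36]
t=81: [11, 6, 11, 6, 11, 6]
t=82: [18, 32, 18, 32, 18, 32]
t=83: [25, 52, 25, 52, 25, 52]
t=84: [36, 44, 36, 44, 36, 44]
t=85: [12, 12, 12, 12, 12, 12]
t=86: [36, 36, 36, 36, 36, 36]
t=87: [12, 12, 12, 12, 12, 12]

Answer: 2
Key observation: The state at step 85, [12, 12, 12, 12, 12, 12], reappears at step 87 — and no state repeats earlier — so the cycle the system enters has period 2.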